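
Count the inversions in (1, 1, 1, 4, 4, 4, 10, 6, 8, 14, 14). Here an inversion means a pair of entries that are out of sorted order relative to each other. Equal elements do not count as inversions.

Sweep left to right; for each value list the smaller values that follow it:
1 → none → 0
1 → none → 0
1 → none → 0
4 → none → 0
4 → none → 0
4 → none → 0
10 → 6, 8 → 2
6 → none → 0
8 → none → 0
14 → none → 0
14 → none → 0
Sum: 0 + 0 + 0 + 0 + 0 + 0 + 2 + 0 + 0 + 0 + 0 = 2

There are 2 out-of-order pairs.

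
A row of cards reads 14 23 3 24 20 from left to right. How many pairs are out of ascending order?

4

Inversion pairs (indices are 1-based):
(1,3): 14 > 3
(2,3): 23 > 3
(2,5): 23 > 20
(4,5): 24 > 20
That's 4 pairs.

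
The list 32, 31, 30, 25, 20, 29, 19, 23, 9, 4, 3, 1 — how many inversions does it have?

62

Element-by-element contributions:
32: 11
31: 10
30: 9
25: 7
20: 5
29: 6
19: 4
23: 4
9: 3
4: 2
3: 1
1: 0
Sum: 11 + 10 + 9 + 7 + 5 + 6 + 4 + 4 + 3 + 2 + 1 + 0 = 62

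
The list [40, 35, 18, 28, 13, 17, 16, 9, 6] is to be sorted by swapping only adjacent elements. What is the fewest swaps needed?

33

The minimum number of adjacent swaps to sort an array equals its inversion count, since every such swap removes exactly one inversion.
Count inversions — for each element, later elements that are smaller:
40: 35, 18, 28, 13, 17, 16, 9, 6 → 8
35: 18, 28, 13, 17, 16, 9, 6 → 7
18: 13, 17, 16, 9, 6 → 5
28: 13, 17, 16, 9, 6 → 5
13: 9, 6 → 2
17: 16, 9, 6 → 3
16: 9, 6 → 2
9: 6 → 1
6: none → 0
Total inversions: 8 + 7 + 5 + 5 + 2 + 3 + 2 + 1 + 0 = 33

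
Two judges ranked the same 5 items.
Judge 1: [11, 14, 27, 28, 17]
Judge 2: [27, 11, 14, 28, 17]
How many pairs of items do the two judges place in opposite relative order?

Assign each item its position (1..5) in the first ordering, then rewrite the second ordering as that position sequence:
positions: 11→1, 14→2, 27→3, 28→4, 17→5
second ordering as positions: [3, 1, 2, 4, 5]
Discordant pairs = inversions in this position sequence.
3: 1, 2 → 2
1: 0
2: 0
4: 0
5: 0
Total: 2 + 0 + 0 + 0 + 0 = 2

Discordant pairs: 2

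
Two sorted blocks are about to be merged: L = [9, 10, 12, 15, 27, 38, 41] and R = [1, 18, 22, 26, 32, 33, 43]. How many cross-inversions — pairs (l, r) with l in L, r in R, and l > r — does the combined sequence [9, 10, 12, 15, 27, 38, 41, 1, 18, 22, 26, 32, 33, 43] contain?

For each element r of the right run, count left-run elements greater than r:
r = 1: 9, 10, 12, 15, 27, 38, 41 → 7
r = 18: 27, 38, 41 → 3
r = 22: 27, 38, 41 → 3
r = 26: 27, 38, 41 → 3
r = 32: 38, 41 → 2
r = 33: 38, 41 → 2
r = 43: none → 0
Cross-inversions: 7 + 3 + 3 + 3 + 2 + 2 + 0 = 20

20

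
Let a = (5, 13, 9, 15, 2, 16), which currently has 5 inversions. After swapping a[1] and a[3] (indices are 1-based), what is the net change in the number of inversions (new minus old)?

+1

Positions 1 and 3 hold 5 and 9; after swapping, the array is [9, 13, 5, 15, 2, 16].
Element-by-element contributions:
9 → 5, 2 → 2
13 → 5, 2 → 2
5 → 2 → 1
15 → 2 → 1
2 → none → 0
16 → none → 0
Sum: 2 + 2 + 1 + 1 + 0 + 0 = 6
Change: 6 − 5 = +1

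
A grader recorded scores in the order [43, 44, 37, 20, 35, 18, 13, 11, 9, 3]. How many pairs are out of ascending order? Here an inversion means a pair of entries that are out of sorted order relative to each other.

Element-by-element contributions:
43 → 37, 20, 35, 18, 13, 11, 9, 3 → 8
44 → 37, 20, 35, 18, 13, 11, 9, 3 → 8
37 → 20, 35, 18, 13, 11, 9, 3 → 7
20 → 18, 13, 11, 9, 3 → 5
35 → 18, 13, 11, 9, 3 → 5
18 → 13, 11, 9, 3 → 4
13 → 11, 9, 3 → 3
11 → 9, 3 → 2
9 → 3 → 1
3 → none → 0
Sum: 8 + 8 + 7 + 5 + 5 + 4 + 3 + 2 + 1 + 0 = 43

43 inversions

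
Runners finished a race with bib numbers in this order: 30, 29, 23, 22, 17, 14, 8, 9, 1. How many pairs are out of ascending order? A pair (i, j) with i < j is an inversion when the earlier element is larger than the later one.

Out-of-order pairs: 35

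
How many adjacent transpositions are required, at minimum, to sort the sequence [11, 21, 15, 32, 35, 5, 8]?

11

The minimum number of adjacent swaps to sort an array equals its inversion count, since every such swap removes exactly one inversion.
Count inversions — for each element, later elements that are smaller:
11: 5, 8 → 2
21: 15, 5, 8 → 3
15: 5, 8 → 2
32: 5, 8 → 2
35: 5, 8 → 2
5: none → 0
8: none → 0
Total inversions: 2 + 3 + 2 + 2 + 2 + 0 + 0 = 11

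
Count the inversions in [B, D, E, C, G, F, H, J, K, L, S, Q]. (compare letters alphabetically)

Count, for each position, how many later elements it exceeds:
B: 0
D: 1
E: 1
C: 0
G: 1
F: 0
H: 0
J: 0
K: 0
L: 0
S: 1
Q: 0
Sum: 0 + 1 + 1 + 0 + 1 + 0 + 0 + 0 + 0 + 0 + 1 + 0 = 4

There are 4 out-of-order pairs.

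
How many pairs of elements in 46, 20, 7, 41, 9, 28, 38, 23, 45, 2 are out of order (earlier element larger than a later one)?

For each element, count later entries that are smaller:
46: 9
20: 3
7: 1
41: 5
9: 1
28: 2
38: 2
23: 1
45: 1
2: 0
Sum: 9 + 3 + 1 + 5 + 1 + 2 + 2 + 1 + 1 + 0 = 25

25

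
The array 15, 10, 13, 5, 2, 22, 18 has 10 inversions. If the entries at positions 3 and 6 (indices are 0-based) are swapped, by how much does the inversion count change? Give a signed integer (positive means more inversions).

+1

Positions 3 and 6 hold 5 and 18; after swapping, the array is [15, 10, 13, 18, 2, 22, 5].
Sweep left to right; for each value list the smaller values that follow it:
15 → 10, 13, 2, 5 → 4
10 → 2, 5 → 2
13 → 2, 5 → 2
18 → 2, 5 → 2
2 → none → 0
22 → 5 → 1
5 → none → 0
Sum: 4 + 2 + 2 + 2 + 0 + 1 + 0 = 11
Change: 11 − 10 = +1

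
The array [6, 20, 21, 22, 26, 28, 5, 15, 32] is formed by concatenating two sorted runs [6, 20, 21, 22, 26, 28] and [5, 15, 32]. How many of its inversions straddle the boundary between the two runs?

11

Count, for every r in R, how many entries of L exceed r:
r = 5: 6, 20, 21, 22, 26, 28 → 6
r = 15: 20, 21, 22, 26, 28 → 5
r = 32: none → 0
Cross-inversions: 6 + 5 + 0 = 11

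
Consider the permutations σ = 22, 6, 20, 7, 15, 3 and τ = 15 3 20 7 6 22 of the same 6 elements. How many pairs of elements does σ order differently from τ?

Assign each item its position (1..6) in the first ordering, then rewrite the second ordering as that position sequence:
positions: 22→1, 6→2, 20→3, 7→4, 15→5, 3→6
second ordering as positions: [5, 6, 3, 4, 2, 1]
Discordant pairs = inversions in this position sequence.
5: 3, 4, 2, 1 → 4
6: 3, 4, 2, 1 → 4
3: 2, 1 → 2
4: 2, 1 → 2
2: 1 → 1
1: 0
Total: 4 + 4 + 2 + 2 + 1 + 0 = 13

There are 13 discordant pairs.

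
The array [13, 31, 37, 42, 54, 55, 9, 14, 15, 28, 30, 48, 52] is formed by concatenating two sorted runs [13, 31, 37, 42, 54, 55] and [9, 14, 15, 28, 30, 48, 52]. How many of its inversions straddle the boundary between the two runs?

Cross-inversions: 30

For each element r of the right run, count left-run elements greater than r:
r = 9: 13, 31, 37, 42, 54, 55 → 6
r = 14: 31, 37, 42, 54, 55 → 5
r = 15: 31, 37, 42, 54, 55 → 5
r = 28: 31, 37, 42, 54, 55 → 5
r = 30: 31, 37, 42, 54, 55 → 5
r = 48: 54, 55 → 2
r = 52: 54, 55 → 2
Cross-inversions: 6 + 5 + 5 + 5 + 5 + 2 + 2 = 30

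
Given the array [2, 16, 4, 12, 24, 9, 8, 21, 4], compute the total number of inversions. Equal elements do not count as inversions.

There are 16 inversions.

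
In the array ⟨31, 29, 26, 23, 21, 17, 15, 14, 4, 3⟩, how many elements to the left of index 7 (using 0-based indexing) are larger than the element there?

7 such elements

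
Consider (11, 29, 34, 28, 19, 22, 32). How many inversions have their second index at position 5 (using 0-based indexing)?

3 such elements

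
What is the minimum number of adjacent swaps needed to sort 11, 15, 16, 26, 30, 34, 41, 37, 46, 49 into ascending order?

The minimum number of adjacent swaps to sort an array equals its inversion count, since every such swap removes exactly one inversion.
Count inversions — for each element, later elements that are smaller:
11: none → 0
15: none → 0
16: none → 0
26: none → 0
30: none → 0
34: none → 0
41: 37 → 1
37: none → 0
46: none → 0
49: none → 0
Total inversions: 0 + 0 + 0 + 0 + 0 + 0 + 1 + 0 + 0 + 0 = 1

1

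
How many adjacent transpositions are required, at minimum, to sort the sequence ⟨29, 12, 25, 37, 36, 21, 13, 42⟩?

The minimum number of adjacent swaps to sort an array equals its inversion count, since every such swap removes exactly one inversion.
Count inversions — for each element, later elements that are smaller:
29: 12, 25, 21, 13 → 4
12: none → 0
25: 21, 13 → 2
37: 36, 21, 13 → 3
36: 21, 13 → 2
21: 13 → 1
13: none → 0
42: none → 0
Total inversions: 4 + 0 + 2 + 3 + 2 + 1 + 0 + 0 = 12

12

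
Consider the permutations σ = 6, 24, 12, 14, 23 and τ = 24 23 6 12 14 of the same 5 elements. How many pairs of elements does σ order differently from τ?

4 discordant pairs

Assign each item its position (1..5) in the first ordering, then rewrite the second ordering as that position sequence:
positions: 6→1, 24→2, 12→3, 14→4, 23→5
second ordering as positions: [2, 5, 1, 3, 4]
Discordant pairs = inversions in this position sequence.
2: 1 → 1
5: 1, 3, 4 → 3
1: 0
3: 0
4: 0
Total: 1 + 3 + 0 + 0 + 0 = 4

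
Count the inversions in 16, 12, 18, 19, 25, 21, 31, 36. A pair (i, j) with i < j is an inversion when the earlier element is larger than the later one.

There are 2 out-of-order pairs.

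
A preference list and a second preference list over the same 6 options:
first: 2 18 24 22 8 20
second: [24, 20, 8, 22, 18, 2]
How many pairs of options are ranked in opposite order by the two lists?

12

Assign each item its position (1..6) in the first ordering, then rewrite the second ordering as that position sequence:
positions: 2→1, 18→2, 24→3, 22→4, 8→5, 20→6
second ordering as positions: [3, 6, 5, 4, 2, 1]
Discordant pairs = inversions in this position sequence.
3: 2, 1 → 2
6: 5, 4, 2, 1 → 4
5: 4, 2, 1 → 3
4: 2, 1 → 2
2: 1 → 1
1: 0
Total: 2 + 4 + 3 + 2 + 1 + 0 = 12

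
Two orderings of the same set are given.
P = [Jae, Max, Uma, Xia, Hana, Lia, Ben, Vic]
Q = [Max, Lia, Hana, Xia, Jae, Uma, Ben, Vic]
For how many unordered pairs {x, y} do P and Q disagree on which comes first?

10 disagreeing pairs

Assign each item its position (1..8) in the first ordering, then rewrite the second ordering as that position sequence:
positions: Jae→1, Max→2, Uma→3, Xia→4, Hana→5, Lia→6, Ben→7, Vic→8
second ordering as positions: [2, 6, 5, 4, 1, 3, 7, 8]
Discordant pairs = inversions in this position sequence.
2: 1 → 1
6: 5, 4, 1, 3 → 4
5: 4, 1, 3 → 3
4: 1, 3 → 2
1: 0
3: 0
7: 0
8: 0
Total: 1 + 4 + 3 + 2 + 0 + 0 + 0 + 0 = 10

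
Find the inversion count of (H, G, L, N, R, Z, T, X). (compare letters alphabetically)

3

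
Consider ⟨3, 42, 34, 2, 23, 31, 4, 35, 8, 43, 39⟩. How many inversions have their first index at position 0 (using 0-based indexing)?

1 such element

The element at index 0 is 3.
Elements after it: 42, 34, 2, 23, 31, 4, 35, 8, 43, 39
Those smaller than 3: 2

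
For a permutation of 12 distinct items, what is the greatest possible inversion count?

A reversed (strictly descending) arrangement makes every pair an inversion, giving C(12, 2) inversions.
C(12, 2) = 12·11/2 = 66

66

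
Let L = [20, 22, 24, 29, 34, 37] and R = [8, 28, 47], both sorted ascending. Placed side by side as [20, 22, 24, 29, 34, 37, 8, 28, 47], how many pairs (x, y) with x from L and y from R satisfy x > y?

For each element r of the right run, count left-run elements greater than r:
r = 8: 20, 22, 24, 29, 34, 37 → 6
r = 28: 29, 34, 37 → 3
r = 47: none → 0
Cross-inversions: 6 + 3 + 0 = 9

9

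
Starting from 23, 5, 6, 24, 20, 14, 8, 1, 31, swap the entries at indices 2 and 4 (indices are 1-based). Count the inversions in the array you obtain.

21

Positions 2 and 4 hold 5 and 24; after swapping, the array is [23, 24, 6, 5, 20, 14, 8, 1, 31].
Count, for each position, how many later elements it exceeds:
23 → 6, 5, 20, 14, 8, 1 → 6
24 → 6, 5, 20, 14, 8, 1 → 6
6 → 5, 1 → 2
5 → 1 → 1
20 → 14, 8, 1 → 3
14 → 8, 1 → 2
8 → 1 → 1
1 → none → 0
31 → none → 0
Sum: 6 + 6 + 2 + 1 + 3 + 2 + 1 + 0 + 0 = 21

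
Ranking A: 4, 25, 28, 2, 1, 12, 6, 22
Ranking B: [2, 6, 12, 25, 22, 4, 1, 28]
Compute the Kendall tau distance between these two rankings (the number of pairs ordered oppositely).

17

Assign each item its position (1..8) in the first ordering, then rewrite the second ordering as that position sequence:
positions: 4→1, 25→2, 28→3, 2→4, 1→5, 12→6, 6→7, 22→8
second ordering as positions: [4, 7, 6, 2, 8, 1, 5, 3]
Discordant pairs = inversions in this position sequence.
4: 2, 1, 3 → 3
7: 6, 2, 1, 5, 3 → 5
6: 2, 1, 5, 3 → 4
2: 1 → 1
8: 1, 5, 3 → 3
1: 0
5: 3 → 1
3: 0
Total: 3 + 5 + 4 + 1 + 3 + 0 + 1 + 0 = 17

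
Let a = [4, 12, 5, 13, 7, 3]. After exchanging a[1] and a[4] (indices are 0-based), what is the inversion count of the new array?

7 inversions

Positions 1 and 4 hold 12 and 7; after swapping, the array is [4, 7, 5, 13, 12, 3].
Sweep left to right; for each value list the smaller values that follow it:
4 → 3 → 1
7 → 5, 3 → 2
5 → 3 → 1
13 → 12, 3 → 2
12 → 3 → 1
3 → none → 0
Sum: 1 + 2 + 1 + 2 + 1 + 0 = 7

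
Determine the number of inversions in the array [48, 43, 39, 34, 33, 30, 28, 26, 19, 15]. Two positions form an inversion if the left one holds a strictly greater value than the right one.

45

Element-by-element contributions:
48 → 43, 39, 34, 33, 30, 28, 26, 19, 15 → 9
43 → 39, 34, 33, 30, 28, 26, 19, 15 → 8
39 → 34, 33, 30, 28, 26, 19, 15 → 7
34 → 33, 30, 28, 26, 19, 15 → 6
33 → 30, 28, 26, 19, 15 → 5
30 → 28, 26, 19, 15 → 4
28 → 26, 19, 15 → 3
26 → 19, 15 → 2
19 → 15 → 1
15 → none → 0
Sum: 9 + 8 + 7 + 6 + 5 + 4 + 3 + 2 + 1 + 0 = 45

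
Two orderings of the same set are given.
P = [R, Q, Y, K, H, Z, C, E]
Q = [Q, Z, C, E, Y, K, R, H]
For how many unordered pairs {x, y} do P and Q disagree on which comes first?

15 disagreeing pairs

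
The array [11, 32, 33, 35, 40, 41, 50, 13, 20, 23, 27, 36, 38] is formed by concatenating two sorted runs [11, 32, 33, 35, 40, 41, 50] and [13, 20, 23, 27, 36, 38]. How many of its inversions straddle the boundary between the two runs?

30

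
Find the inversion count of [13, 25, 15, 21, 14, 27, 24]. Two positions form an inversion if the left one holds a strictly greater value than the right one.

7 out-of-order pairs

Element-by-element contributions:
13 → none → 0
25 → 15, 21, 14, 24 → 4
15 → 14 → 1
21 → 14 → 1
14 → none → 0
27 → 24 → 1
24 → none → 0
Sum: 0 + 4 + 1 + 1 + 0 + 1 + 0 = 7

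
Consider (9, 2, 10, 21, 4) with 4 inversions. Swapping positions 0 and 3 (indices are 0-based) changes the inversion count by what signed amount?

Positions 0 and 3 hold 9 and 21; after swapping, the array is [21, 2, 10, 9, 4].
Sweep left to right; for each value list the smaller values that follow it:
21 → 2, 10, 9, 4 → 4
2 → none → 0
10 → 9, 4 → 2
9 → 4 → 1
4 → none → 0
Sum: 4 + 0 + 2 + 1 + 0 = 7
Change: 7 − 4 = +3

+3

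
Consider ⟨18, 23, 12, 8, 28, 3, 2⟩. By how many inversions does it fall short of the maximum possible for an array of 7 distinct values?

Maximum inversions for 7 distinct elements is C(7, 2) = 7·6/2 = 21.
Current inversions — for each element, count later smaller elements:
18: 4
23: 4
12: 3
8: 2
28: 2
3: 1
2: 0
Current total: 4 + 4 + 3 + 2 + 2 + 1 + 0 = 16
Shortfall: 21 − 16 = 5

5 inversions short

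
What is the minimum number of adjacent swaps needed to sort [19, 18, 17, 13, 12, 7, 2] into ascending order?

Each adjacent swap fixes exactly one inversion, so the minimum swap count equals the number of inversions.
Count inversions — for each element, later elements that are smaller:
19: 18, 17, 13, 12, 7, 2 → 6
18: 17, 13, 12, 7, 2 → 5
17: 13, 12, 7, 2 → 4
13: 12, 7, 2 → 3
12: 7, 2 → 2
7: 2 → 1
2: none → 0
Total inversions: 6 + 5 + 4 + 3 + 2 + 1 + 0 = 21

21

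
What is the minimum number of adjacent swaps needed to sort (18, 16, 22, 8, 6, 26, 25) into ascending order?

9 swaps

Each adjacent swap fixes exactly one inversion, so the minimum swap count equals the number of inversions.
Count inversions — for each element, later elements that are smaller:
18: 16, 8, 6 → 3
16: 8, 6 → 2
22: 8, 6 → 2
8: 6 → 1
6: none → 0
26: 25 → 1
25: none → 0
Total inversions: 3 + 2 + 2 + 1 + 0 + 1 + 0 = 9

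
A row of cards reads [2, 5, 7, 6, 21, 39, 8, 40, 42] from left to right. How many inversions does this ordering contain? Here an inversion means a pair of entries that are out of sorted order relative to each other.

Sweep left to right; for each value list the smaller values that follow it:
2 → none → 0
5 → none → 0
7 → 6 → 1
6 → none → 0
21 → 8 → 1
39 → 8 → 1
8 → none → 0
40 → none → 0
42 → none → 0
Sum: 0 + 0 + 1 + 0 + 1 + 1 + 0 + 0 + 0 = 3

3 out-of-order pairs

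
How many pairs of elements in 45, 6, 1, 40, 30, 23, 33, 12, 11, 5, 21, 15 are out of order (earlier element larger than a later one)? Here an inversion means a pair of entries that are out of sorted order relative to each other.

41

Sweep left to right; for each value list the smaller values that follow it:
45: 11
6: 2
1: 0
40: 8
30: 6
23: 5
33: 5
12: 2
11: 1
5: 0
21: 1
15: 0
Sum: 11 + 2 + 0 + 8 + 6 + 5 + 5 + 2 + 1 + 0 + 1 + 0 = 41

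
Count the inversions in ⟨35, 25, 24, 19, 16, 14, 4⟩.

There are 21 out-of-order pairs.

Sweep left to right; for each value list the smaller values that follow it:
35: 6
25: 5
24: 4
19: 3
16: 2
14: 1
4: 0
Sum: 6 + 5 + 4 + 3 + 2 + 1 + 0 = 21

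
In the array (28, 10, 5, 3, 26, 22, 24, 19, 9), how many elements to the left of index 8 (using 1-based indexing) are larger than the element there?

4

The element at index 8 is 19.
Elements before it: 28, 10, 5, 3, 26, 22, 24
Those larger than 19: 28, 26, 22, 24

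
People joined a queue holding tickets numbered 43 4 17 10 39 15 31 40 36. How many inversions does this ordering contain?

14 inversions

Element-by-element contributions:
43 → 4, 17, 10, 39, 15, 31, 40, 36 → 8
4 → none → 0
17 → 10, 15 → 2
10 → none → 0
39 → 15, 31, 36 → 3
15 → none → 0
31 → none → 0
40 → 36 → 1
36 → none → 0
Sum: 8 + 0 + 2 + 0 + 3 + 0 + 0 + 1 + 0 = 14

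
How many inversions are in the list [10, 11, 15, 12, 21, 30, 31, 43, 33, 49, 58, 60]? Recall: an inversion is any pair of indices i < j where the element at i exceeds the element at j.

Sweep left to right; for each value list the smaller values that follow it:
10 → none → 0
11 → none → 0
15 → 12 → 1
12 → none → 0
21 → none → 0
30 → none → 0
31 → none → 0
43 → 33 → 1
33 → none → 0
49 → none → 0
58 → none → 0
60 → none → 0
Sum: 0 + 0 + 1 + 0 + 0 + 0 + 0 + 1 + 0 + 0 + 0 + 0 = 2

2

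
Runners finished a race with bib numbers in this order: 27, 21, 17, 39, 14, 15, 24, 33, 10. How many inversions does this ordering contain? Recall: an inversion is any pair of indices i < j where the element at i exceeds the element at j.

22

Element-by-element contributions:
27: 6
21: 4
17: 3
39: 5
14: 1
15: 1
24: 1
33: 1
10: 0
Sum: 6 + 4 + 3 + 5 + 1 + 1 + 1 + 1 + 0 = 22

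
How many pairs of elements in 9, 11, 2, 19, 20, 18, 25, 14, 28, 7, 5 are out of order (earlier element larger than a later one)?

Out-of-order pairs: 25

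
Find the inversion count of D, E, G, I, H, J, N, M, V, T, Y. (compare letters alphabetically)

3

For each element, count later entries that are smaller:
D → none → 0
E → none → 0
G → none → 0
I → H → 1
H → none → 0
J → none → 0
N → M → 1
M → none → 0
V → T → 1
T → none → 0
Y → none → 0
Sum: 0 + 0 + 0 + 1 + 0 + 0 + 1 + 0 + 1 + 0 + 0 = 3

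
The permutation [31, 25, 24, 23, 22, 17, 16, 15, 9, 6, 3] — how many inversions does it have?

55

Count, for each position, how many later elements it exceeds:
31 → 25, 24, 23, 22, 17, 16, 15, 9, 6, 3 → 10
25 → 24, 23, 22, 17, 16, 15, 9, 6, 3 → 9
24 → 23, 22, 17, 16, 15, 9, 6, 3 → 8
23 → 22, 17, 16, 15, 9, 6, 3 → 7
22 → 17, 16, 15, 9, 6, 3 → 6
17 → 16, 15, 9, 6, 3 → 5
16 → 15, 9, 6, 3 → 4
15 → 9, 6, 3 → 3
9 → 6, 3 → 2
6 → 3 → 1
3 → none → 0
Sum: 10 + 9 + 8 + 7 + 6 + 5 + 4 + 3 + 2 + 1 + 0 = 55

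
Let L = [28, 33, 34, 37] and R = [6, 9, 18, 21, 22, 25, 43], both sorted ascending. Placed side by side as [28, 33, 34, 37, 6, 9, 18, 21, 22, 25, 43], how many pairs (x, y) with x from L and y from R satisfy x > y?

24

Count, for every r in R, how many entries of L exceed r:
r = 6: 28, 33, 34, 37 → 4
r = 9: 28, 33, 34, 37 → 4
r = 18: 28, 33, 34, 37 → 4
r = 21: 28, 33, 34, 37 → 4
r = 22: 28, 33, 34, 37 → 4
r = 25: 28, 33, 34, 37 → 4
r = 43: none → 0
Cross-inversions: 4 + 4 + 4 + 4 + 4 + 4 + 0 = 24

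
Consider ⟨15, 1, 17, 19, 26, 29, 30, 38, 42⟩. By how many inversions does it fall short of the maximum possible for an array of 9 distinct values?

35 inversions short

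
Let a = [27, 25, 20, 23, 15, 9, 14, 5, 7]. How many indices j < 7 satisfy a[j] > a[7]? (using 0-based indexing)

The element at index 7 is 5.
Elements before it: 27, 25, 20, 23, 15, 9, 14
Those larger than 5: 27, 25, 20, 23, 15, 9, 14

7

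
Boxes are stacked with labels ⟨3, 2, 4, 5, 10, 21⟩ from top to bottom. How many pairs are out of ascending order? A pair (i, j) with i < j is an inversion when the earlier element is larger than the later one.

There is 1 inversion.

Element-by-element contributions:
3 → 2 → 1
2 → none → 0
4 → none → 0
5 → none → 0
10 → none → 0
21 → none → 0
Sum: 1 + 0 + 0 + 0 + 0 + 0 = 1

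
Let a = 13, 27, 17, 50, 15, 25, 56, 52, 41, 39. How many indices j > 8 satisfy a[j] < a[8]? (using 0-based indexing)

1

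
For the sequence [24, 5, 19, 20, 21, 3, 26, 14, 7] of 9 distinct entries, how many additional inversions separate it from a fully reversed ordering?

16 inversions short

Maximum inversions for 9 distinct elements is C(9, 2) = 9·8/2 = 36.
Current inversions — for each element, count later smaller elements:
24: 7
5: 1
19: 3
20: 3
21: 3
3: 0
26: 2
14: 1
7: 0
Current total: 7 + 1 + 3 + 3 + 3 + 0 + 2 + 1 + 0 = 20
Shortfall: 36 − 20 = 16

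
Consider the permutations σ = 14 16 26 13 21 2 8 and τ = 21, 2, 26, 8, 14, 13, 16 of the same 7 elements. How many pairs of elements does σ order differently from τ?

14 discordant pairs

Assign each item its position (1..7) in the first ordering, then rewrite the second ordering as that position sequence:
positions: 14→1, 16→2, 26→3, 13→4, 21→5, 2→6, 8→7
second ordering as positions: [5, 6, 3, 7, 1, 4, 2]
Discordant pairs = inversions in this position sequence.
5: 3, 1, 4, 2 → 4
6: 3, 1, 4, 2 → 4
3: 1, 2 → 2
7: 1, 4, 2 → 3
1: 0
4: 2 → 1
2: 0
Total: 4 + 4 + 2 + 3 + 0 + 1 + 0 = 14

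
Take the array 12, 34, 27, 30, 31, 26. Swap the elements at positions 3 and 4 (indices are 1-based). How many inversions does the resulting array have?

8 inversions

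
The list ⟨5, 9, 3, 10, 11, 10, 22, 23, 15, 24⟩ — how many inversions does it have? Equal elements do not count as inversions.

5 out-of-order pairs

For each element, count later entries that are smaller:
5 → 3 → 1
9 → 3 → 1
3 → none → 0
10 → none → 0
11 → 10 → 1
10 → none → 0
22 → 15 → 1
23 → 15 → 1
15 → none → 0
24 → none → 0
Sum: 1 + 1 + 0 + 0 + 1 + 0 + 1 + 1 + 0 + 0 = 5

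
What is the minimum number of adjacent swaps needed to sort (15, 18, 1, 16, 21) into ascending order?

Each adjacent swap fixes exactly one inversion, so the minimum swap count equals the number of inversions.
Count inversions — for each element, later elements that are smaller:
15: 1 → 1
18: 1, 16 → 2
1: none → 0
16: none → 0
21: none → 0
Total inversions: 1 + 2 + 0 + 0 + 0 = 3

3 adjacent swaps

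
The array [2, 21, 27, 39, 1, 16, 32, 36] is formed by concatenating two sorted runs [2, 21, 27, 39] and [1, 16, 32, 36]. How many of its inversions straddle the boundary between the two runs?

For each element r of the right run, count left-run elements greater than r:
r = 1: 2, 21, 27, 39 → 4
r = 16: 21, 27, 39 → 3
r = 32: 39 → 1
r = 36: 39 → 1
Cross-inversions: 4 + 3 + 1 + 1 = 9

9 cross-inversions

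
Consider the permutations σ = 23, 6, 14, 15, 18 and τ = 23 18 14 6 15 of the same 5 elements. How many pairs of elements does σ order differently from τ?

Assign each item its position (1..5) in the first ordering, then rewrite the second ordering as that position sequence:
positions: 23→1, 6→2, 14→3, 15→4, 18→5
second ordering as positions: [1, 5, 3, 2, 4]
Discordant pairs = inversions in this position sequence.
1: 0
5: 3, 2, 4 → 3
3: 2 → 1
2: 0
4: 0
Total: 0 + 3 + 1 + 0 + 0 = 4

4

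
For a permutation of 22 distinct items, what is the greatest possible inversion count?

The maximum occurs when the array is in strictly decreasing order: every one of the C(22, 2) pairs is inverted.
C(22, 2) = 22·21/2 = 231

231 inversions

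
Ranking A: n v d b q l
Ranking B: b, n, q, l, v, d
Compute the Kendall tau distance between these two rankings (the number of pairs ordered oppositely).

Assign each item its position (1..6) in the first ordering, then rewrite the second ordering as that position sequence:
positions: n→1, v→2, d→3, b→4, q→5, l→6
second ordering as positions: [4, 1, 5, 6, 2, 3]
Discordant pairs = inversions in this position sequence.
4: 1, 2, 3 → 3
1: 0
5: 2, 3 → 2
6: 2, 3 → 2
2: 0
3: 0
Total: 3 + 0 + 2 + 2 + 0 + 0 = 7

7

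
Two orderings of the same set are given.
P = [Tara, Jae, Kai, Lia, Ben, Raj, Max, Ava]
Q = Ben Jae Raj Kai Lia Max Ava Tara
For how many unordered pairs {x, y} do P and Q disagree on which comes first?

12

Assign each item its position (1..8) in the first ordering, then rewrite the second ordering as that position sequence:
positions: Tara→1, Jae→2, Kai→3, Lia→4, Ben→5, Raj→6, Max→7, Ava→8
second ordering as positions: [5, 2, 6, 3, 4, 7, 8, 1]
Discordant pairs = inversions in this position sequence.
5: 2, 3, 4, 1 → 4
2: 1 → 1
6: 3, 4, 1 → 3
3: 1 → 1
4: 1 → 1
7: 1 → 1
8: 1 → 1
1: 0
Total: 4 + 1 + 3 + 1 + 1 + 1 + 1 + 0 = 12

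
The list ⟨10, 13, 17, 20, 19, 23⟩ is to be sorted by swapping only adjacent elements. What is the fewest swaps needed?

There is 1 adjacent swap.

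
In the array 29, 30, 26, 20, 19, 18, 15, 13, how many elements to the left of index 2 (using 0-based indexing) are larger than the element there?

2

The element at index 2 is 26.
Elements before it: 29, 30
Those larger than 26: 29, 30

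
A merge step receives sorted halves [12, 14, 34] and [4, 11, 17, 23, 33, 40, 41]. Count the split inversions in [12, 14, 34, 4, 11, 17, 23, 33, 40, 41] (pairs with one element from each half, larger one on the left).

Take each right-half value and tally the left-half values above it:
r = 4: 12, 14, 34 → 3
r = 11: 12, 14, 34 → 3
r = 17: 34 → 1
r = 23: 34 → 1
r = 33: 34 → 1
r = 40: none → 0
r = 41: none → 0
Cross-inversions: 3 + 3 + 1 + 1 + 1 + 0 + 0 = 9

9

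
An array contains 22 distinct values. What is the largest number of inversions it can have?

231

A reversed (strictly descending) arrangement makes every pair an inversion, giving C(22, 2) inversions.
C(22, 2) = 22·21/2 = 231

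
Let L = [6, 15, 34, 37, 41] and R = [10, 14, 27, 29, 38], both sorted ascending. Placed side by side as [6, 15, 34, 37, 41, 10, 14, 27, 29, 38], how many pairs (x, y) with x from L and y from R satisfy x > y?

For each element r of the right run, count left-run elements greater than r:
r = 10: 15, 34, 37, 41 → 4
r = 14: 15, 34, 37, 41 → 4
r = 27: 34, 37, 41 → 3
r = 29: 34, 37, 41 → 3
r = 38: 41 → 1
Cross-inversions: 4 + 4 + 3 + 3 + 1 = 15

15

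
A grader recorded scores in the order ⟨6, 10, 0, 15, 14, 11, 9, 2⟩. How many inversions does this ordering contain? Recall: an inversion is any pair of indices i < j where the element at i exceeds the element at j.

Count, for each position, how many later elements it exceeds:
6 → 0, 2 → 2
10 → 0, 9, 2 → 3
0 → none → 0
15 → 14, 11, 9, 2 → 4
14 → 11, 9, 2 → 3
11 → 9, 2 → 2
9 → 2 → 1
2 → none → 0
Sum: 2 + 3 + 0 + 4 + 3 + 2 + 1 + 0 = 15

15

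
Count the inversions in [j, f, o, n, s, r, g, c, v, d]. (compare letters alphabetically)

Sweep left to right; for each value list the smaller values that follow it:
j: 4
f: 2
o: 4
n: 3
s: 4
r: 3
g: 2
c: 0
v: 1
d: 0
Sum: 4 + 2 + 4 + 3 + 4 + 3 + 2 + 0 + 1 + 0 = 23

23 inversions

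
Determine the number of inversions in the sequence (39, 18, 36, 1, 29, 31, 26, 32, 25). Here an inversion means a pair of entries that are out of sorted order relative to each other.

Element-by-element contributions:
39: 8
18: 1
36: 6
1: 0
29: 2
31: 2
26: 1
32: 1
25: 0
Sum: 8 + 1 + 6 + 0 + 2 + 2 + 1 + 1 + 0 = 21

21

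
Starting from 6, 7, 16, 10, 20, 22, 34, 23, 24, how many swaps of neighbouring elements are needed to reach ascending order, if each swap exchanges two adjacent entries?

3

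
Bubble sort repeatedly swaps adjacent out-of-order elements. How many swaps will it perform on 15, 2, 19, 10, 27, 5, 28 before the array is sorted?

Each adjacent swap fixes exactly one inversion, so the minimum swap count equals the number of inversions.
Count inversions — for each element, later elements that are smaller:
15: 2, 10, 5 → 3
2: none → 0
19: 10, 5 → 2
10: 5 → 1
27: 5 → 1
5: none → 0
28: none → 0
Total inversions: 3 + 0 + 2 + 1 + 1 + 0 + 0 = 7

7 adjacent swaps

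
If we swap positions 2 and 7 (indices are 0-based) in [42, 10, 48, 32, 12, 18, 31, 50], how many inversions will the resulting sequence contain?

Positions 2 and 7 hold 48 and 50; after swapping, the array is [42, 10, 50, 32, 12, 18, 31, 48].
Element-by-element contributions:
42: 5
10: 0
50: 5
32: 3
12: 0
18: 0
31: 0
48: 0
Sum: 5 + 0 + 5 + 3 + 0 + 0 + 0 + 0 = 13

13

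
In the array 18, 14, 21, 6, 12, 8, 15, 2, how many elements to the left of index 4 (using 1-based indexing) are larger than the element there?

The element at index 4 is 6.
Elements before it: 18, 14, 21
Those larger than 6: 18, 14, 21

3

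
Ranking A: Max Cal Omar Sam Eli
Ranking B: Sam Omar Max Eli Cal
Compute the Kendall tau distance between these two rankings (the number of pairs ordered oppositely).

Assign each item its position (1..5) in the first ordering, then rewrite the second ordering as that position sequence:
positions: Max→1, Cal→2, Omar→3, Sam→4, Eli→5
second ordering as positions: [4, 3, 1, 5, 2]
Discordant pairs = inversions in this position sequence.
4: 3, 1, 2 → 3
3: 1, 2 → 2
1: 0
5: 2 → 1
2: 0
Total: 3 + 2 + 0 + 1 + 0 = 6

6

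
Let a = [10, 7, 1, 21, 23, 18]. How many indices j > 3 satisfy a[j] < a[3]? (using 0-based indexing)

The element at index 3 is 21.
Elements after it: 23, 18
Those smaller than 21: 18

1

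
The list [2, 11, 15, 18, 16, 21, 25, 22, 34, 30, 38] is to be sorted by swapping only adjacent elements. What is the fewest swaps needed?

Each adjacent swap fixes exactly one inversion, so the minimum swap count equals the number of inversions.
Count inversions — for each element, later elements that are smaller:
2: none → 0
11: none → 0
15: none → 0
18: 16 → 1
16: none → 0
21: none → 0
25: 22 → 1
22: none → 0
34: 30 → 1
30: none → 0
38: none → 0
Total inversions: 0 + 0 + 0 + 1 + 0 + 0 + 1 + 0 + 1 + 0 + 0 = 3

3 adjacent swaps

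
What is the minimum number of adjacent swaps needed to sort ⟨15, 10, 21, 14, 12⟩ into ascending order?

6 adjacent swaps

Minimum adjacent swaps = number of inversions (each swap of adjacent out-of-order elements removes one inversion and no swap can remove more).
Count inversions — for each element, later elements that are smaller:
15: 10, 14, 12 → 3
10: none → 0
21: 14, 12 → 2
14: 12 → 1
12: none → 0
Total inversions: 3 + 0 + 2 + 1 + 0 = 6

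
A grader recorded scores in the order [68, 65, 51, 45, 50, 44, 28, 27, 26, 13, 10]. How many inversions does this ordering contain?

54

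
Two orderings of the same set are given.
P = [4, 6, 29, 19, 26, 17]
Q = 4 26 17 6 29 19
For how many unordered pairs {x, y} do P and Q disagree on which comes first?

6

Assign each item its position (1..6) in the first ordering, then rewrite the second ordering as that position sequence:
positions: 4→1, 6→2, 29→3, 19→4, 26→5, 17→6
second ordering as positions: [1, 5, 6, 2, 3, 4]
Discordant pairs = inversions in this position sequence.
1: 0
5: 2, 3, 4 → 3
6: 2, 3, 4 → 3
2: 0
3: 0
4: 0
Total: 0 + 3 + 3 + 0 + 0 + 0 = 6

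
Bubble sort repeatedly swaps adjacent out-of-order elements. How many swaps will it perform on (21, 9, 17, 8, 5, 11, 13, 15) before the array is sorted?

The minimum number of adjacent swaps to sort an array equals its inversion count, since every such swap removes exactly one inversion.
Count inversions — for each element, later elements that are smaller:
21: 9, 17, 8, 5, 11, 13, 15 → 7
9: 8, 5 → 2
17: 8, 5, 11, 13, 15 → 5
8: 5 → 1
5: none → 0
11: none → 0
13: none → 0
15: none → 0
Total inversions: 7 + 2 + 5 + 1 + 0 + 0 + 0 + 0 = 15

15 swaps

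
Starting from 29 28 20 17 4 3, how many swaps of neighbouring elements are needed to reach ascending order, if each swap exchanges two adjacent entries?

Adjacent swaps: 15

Minimum adjacent swaps = number of inversions (each swap of adjacent out-of-order elements removes one inversion and no swap can remove more).
Count inversions — for each element, later elements that are smaller:
29: 28, 20, 17, 4, 3 → 5
28: 20, 17, 4, 3 → 4
20: 17, 4, 3 → 3
17: 4, 3 → 2
4: 3 → 1
3: none → 0
Total inversions: 5 + 4 + 3 + 2 + 1 + 0 = 15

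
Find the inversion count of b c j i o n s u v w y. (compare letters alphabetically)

There are 2 inversions.

Element-by-element contributions:
b: 0
c: 0
j: 1
i: 0
o: 1
n: 0
s: 0
u: 0
v: 0
w: 0
y: 0
Sum: 0 + 0 + 1 + 0 + 1 + 0 + 0 + 0 + 0 + 0 + 0 = 2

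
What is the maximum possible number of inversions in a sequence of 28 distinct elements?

There are 378 inversions.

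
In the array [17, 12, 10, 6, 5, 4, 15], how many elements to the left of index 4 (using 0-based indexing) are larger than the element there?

The element at index 4 is 5.
Elements before it: 17, 12, 10, 6
Those larger than 5: 17, 12, 10, 6

4 such elements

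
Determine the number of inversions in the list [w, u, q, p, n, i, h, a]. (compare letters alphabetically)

For each element, count later entries that are smaller:
w → u, q, p, n, i, h, a → 7
u → q, p, n, i, h, a → 6
q → p, n, i, h, a → 5
p → n, i, h, a → 4
n → i, h, a → 3
i → h, a → 2
h → a → 1
a → none → 0
Sum: 7 + 6 + 5 + 4 + 3 + 2 + 1 + 0 = 28

28 inversions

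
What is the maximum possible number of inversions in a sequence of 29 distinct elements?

406

A reversed (strictly descending) arrangement makes every pair an inversion, giving C(29, 2) inversions.
C(29, 2) = 29·28/2 = 406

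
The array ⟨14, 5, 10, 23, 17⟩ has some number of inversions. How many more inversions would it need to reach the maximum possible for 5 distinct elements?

7 inversions short

Maximum inversions for 5 distinct elements is C(5, 2) = 5·4/2 = 10.
Current inversions — for each element, count later smaller elements:
14: 2
5: 0
10: 0
23: 1
17: 0
Current total: 2 + 0 + 0 + 1 + 0 = 3
Shortfall: 10 − 3 = 7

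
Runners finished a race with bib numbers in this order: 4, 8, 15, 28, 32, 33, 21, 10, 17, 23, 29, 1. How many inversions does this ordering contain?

Sweep left to right; for each value list the smaller values that follow it:
4 → 1 → 1
8 → 1 → 1
15 → 10, 1 → 2
28 → 21, 10, 17, 23, 1 → 5
32 → 21, 10, 17, 23, 29, 1 → 6
33 → 21, 10, 17, 23, 29, 1 → 6
21 → 10, 17, 1 → 3
10 → 1 → 1
17 → 1 → 1
23 → 1 → 1
29 → 1 → 1
1 → none → 0
Sum: 1 + 1 + 2 + 5 + 6 + 6 + 3 + 1 + 1 + 1 + 1 + 0 = 28

28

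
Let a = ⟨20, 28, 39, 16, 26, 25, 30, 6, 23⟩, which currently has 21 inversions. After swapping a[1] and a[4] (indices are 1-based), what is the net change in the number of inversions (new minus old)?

-1

Positions 1 and 4 hold 20 and 16; after swapping, the array is [16, 28, 39, 20, 26, 25, 30, 6, 23].
Element-by-element contributions:
16 → 6 → 1
28 → 20, 26, 25, 6, 23 → 5
39 → 20, 26, 25, 30, 6, 23 → 6
20 → 6 → 1
26 → 25, 6, 23 → 3
25 → 6, 23 → 2
30 → 6, 23 → 2
6 → none → 0
23 → none → 0
Sum: 1 + 5 + 6 + 1 + 3 + 2 + 2 + 0 + 0 = 20
Change: 20 − 21 = -1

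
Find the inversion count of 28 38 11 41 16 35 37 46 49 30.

15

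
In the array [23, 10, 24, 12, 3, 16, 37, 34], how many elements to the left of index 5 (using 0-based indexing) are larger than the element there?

2 such elements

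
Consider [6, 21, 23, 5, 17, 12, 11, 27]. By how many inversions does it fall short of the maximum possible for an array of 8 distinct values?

Maximum inversions for 8 distinct elements is C(8, 2) = 8·7/2 = 28.
Current inversions — for each element, count later smaller elements:
6: 1
21: 4
23: 4
5: 0
17: 2
12: 1
11: 0
27: 0
Current total: 1 + 4 + 4 + 0 + 2 + 1 + 0 + 0 = 12
Shortfall: 28 − 12 = 16

16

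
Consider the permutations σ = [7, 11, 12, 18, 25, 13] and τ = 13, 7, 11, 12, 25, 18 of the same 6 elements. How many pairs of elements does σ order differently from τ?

Assign each item its position (1..6) in the first ordering, then rewrite the second ordering as that position sequence:
positions: 7→1, 11→2, 12→3, 18→4, 25→5, 13→6
second ordering as positions: [6, 1, 2, 3, 5, 4]
Discordant pairs = inversions in this position sequence.
6: 1, 2, 3, 5, 4 → 5
1: 0
2: 0
3: 0
5: 4 → 1
4: 0
Total: 5 + 0 + 0 + 0 + 1 + 0 = 6

6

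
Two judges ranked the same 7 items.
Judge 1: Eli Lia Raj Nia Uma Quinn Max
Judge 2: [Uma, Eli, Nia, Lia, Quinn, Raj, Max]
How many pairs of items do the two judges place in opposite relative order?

Assign each item its position (1..7) in the first ordering, then rewrite the second ordering as that position sequence:
positions: Eli→1, Lia→2, Raj→3, Nia→4, Uma→5, Quinn→6, Max→7
second ordering as positions: [5, 1, 4, 2, 6, 3, 7]
Discordant pairs = inversions in this position sequence.
5: 1, 4, 2, 3 → 4
1: 0
4: 2, 3 → 2
2: 0
6: 3 → 1
3: 0
7: 0
Total: 4 + 0 + 2 + 0 + 1 + 0 + 0 = 7

7 discordant pairs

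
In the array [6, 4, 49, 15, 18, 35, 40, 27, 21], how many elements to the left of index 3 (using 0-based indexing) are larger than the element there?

1

The element at index 3 is 15.
Elements before it: 6, 4, 49
Those larger than 15: 49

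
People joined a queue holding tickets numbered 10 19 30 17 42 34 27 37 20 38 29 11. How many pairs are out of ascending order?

Sweep left to right; for each value list the smaller values that follow it:
10: 0
19: 2
30: 5
17: 1
42: 7
34: 4
27: 2
37: 3
20: 1
38: 2
29: 1
11: 0
Sum: 0 + 2 + 5 + 1 + 7 + 4 + 2 + 3 + 1 + 2 + 1 + 0 = 28

28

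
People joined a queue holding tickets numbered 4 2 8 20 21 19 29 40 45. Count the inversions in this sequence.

Sweep left to right; for each value list the smaller values that follow it:
4 → 2 → 1
2 → none → 0
8 → none → 0
20 → 19 → 1
21 → 19 → 1
19 → none → 0
29 → none → 0
40 → none → 0
45 → none → 0
Sum: 1 + 0 + 0 + 1 + 1 + 0 + 0 + 0 + 0 = 3

3 out-of-order pairs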